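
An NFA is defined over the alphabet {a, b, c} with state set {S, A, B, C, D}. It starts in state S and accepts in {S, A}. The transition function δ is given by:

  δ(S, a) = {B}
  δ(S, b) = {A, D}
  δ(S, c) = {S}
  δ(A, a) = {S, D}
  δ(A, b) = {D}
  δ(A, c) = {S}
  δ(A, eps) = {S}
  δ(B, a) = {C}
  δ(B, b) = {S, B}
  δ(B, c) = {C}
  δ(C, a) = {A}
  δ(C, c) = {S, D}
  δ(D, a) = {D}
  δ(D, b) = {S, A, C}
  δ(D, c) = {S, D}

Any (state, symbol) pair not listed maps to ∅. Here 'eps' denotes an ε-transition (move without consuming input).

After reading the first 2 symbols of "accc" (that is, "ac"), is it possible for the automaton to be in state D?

No

Start in {S}.
Read 'a': S→{B}; now {B}.
Read 'c': B→{C}; now {C}.
State D is not in {C}.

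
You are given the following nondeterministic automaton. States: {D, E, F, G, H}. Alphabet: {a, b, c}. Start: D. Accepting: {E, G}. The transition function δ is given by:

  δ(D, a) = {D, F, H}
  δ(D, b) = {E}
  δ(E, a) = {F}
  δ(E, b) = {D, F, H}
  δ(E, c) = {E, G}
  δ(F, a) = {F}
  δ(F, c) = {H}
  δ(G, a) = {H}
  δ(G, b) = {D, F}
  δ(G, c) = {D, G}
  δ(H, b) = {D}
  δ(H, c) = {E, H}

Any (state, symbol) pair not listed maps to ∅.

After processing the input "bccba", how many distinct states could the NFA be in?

3

Start in {D}.
Read 'b': D→{E}; now {E}.
Read 'c': E→{E, G}; now {E, G}.
Read 'c': E→{E, G}, G→{D, G}; now {D, E, G}.
Read 'b': D→{E}, E→{D, F, H}, G→{D, F}; now {D, E, F, H}.
Read 'a': D→{D, F, H}, E→{F}, F→{F}, H→∅; now {D, F, H}.
That set has 3 states.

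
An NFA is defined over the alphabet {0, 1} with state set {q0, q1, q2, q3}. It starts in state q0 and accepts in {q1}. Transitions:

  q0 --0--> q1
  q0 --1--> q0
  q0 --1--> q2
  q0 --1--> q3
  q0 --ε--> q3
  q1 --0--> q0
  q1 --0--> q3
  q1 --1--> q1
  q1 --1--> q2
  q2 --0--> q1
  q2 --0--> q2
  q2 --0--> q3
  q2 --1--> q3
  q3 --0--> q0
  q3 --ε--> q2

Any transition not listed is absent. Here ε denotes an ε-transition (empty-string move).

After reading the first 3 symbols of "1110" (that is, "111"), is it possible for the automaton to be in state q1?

No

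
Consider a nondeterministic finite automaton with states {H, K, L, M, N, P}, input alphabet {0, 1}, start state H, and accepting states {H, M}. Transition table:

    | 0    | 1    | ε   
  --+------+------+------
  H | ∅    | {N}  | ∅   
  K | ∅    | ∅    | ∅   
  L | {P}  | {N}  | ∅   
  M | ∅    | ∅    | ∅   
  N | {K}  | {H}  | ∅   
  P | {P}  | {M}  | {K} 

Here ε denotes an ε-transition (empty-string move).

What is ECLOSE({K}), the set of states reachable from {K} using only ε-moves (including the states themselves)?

Begin with {K}.
No ε-moves leave this set, so the closure equals the set itself.

{K}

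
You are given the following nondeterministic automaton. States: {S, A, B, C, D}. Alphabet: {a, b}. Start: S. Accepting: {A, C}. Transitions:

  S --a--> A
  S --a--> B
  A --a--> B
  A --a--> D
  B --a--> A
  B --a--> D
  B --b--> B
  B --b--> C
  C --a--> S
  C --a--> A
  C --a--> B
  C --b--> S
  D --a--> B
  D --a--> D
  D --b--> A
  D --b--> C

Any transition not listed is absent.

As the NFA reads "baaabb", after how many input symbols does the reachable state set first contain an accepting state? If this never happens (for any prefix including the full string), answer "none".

none

Start in {S}.
Read 'b': S→∅; now ∅.
The set is empty and remains empty for the remaining 5 symbols.
No reachable set along the way intersects F.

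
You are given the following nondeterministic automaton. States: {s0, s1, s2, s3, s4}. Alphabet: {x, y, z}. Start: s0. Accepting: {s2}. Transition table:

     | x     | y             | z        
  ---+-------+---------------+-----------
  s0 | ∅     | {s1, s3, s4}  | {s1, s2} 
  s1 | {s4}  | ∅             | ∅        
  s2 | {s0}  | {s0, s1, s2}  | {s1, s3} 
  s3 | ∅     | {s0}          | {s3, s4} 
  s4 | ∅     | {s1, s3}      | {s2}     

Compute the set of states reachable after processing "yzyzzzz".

{s1, s2, s3, s4}

Start in {s0}.
Read 'y': s0→{s1, s3, s4}; now {s1, s3, s4}.
Read 'z': s1→∅, s3→{s3, s4}, s4→{s2}; now {s2, s3, s4}.
Read 'y': s2→{s0, s1, s2}, s3→{s0}, s4→{s1, s3}; now {s0, s1, s2, s3}.
Read 'z': s0→{s1, s2}, s1→∅, s2→{s1, s3}, s3→{s3, s4}; now {s1, s2, s3, s4}.
Read 'z': s1→∅, s2→{s1, s3}, s3→{s3, s4}, s4→{s2}; now {s1, s2, s3, s4}.
Read 'z': s1→∅, s2→{s1, s3}, s3→{s3, s4}, s4→{s2}; now {s1, s2, s3, s4}.
Read 'z': s1→∅, s2→{s1, s3}, s3→{s3, s4}, s4→{s2}; now {s1, s2, s3, s4}.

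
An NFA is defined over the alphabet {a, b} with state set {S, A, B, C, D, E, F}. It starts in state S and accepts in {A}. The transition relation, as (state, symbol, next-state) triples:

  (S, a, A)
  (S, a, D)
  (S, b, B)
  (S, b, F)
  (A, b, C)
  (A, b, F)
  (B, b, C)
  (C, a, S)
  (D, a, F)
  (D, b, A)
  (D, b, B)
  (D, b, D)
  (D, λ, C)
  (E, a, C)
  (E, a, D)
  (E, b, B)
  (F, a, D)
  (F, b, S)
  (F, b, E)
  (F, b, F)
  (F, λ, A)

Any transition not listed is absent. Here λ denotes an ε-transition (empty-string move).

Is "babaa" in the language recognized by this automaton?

Yes

Start in {S}.
Read 'b': {S} → {A, B, F}.
Read 'a': {A, B, F} → {C, D}.
Read 'b': {C, D} → {A, B, C, D}.
Read 'a': {A, B, C, D} → {S, A, F}.
Read 'a': {S, A, F} → {A, C, D}.
The final set {A, C, D} contains the accepting state A.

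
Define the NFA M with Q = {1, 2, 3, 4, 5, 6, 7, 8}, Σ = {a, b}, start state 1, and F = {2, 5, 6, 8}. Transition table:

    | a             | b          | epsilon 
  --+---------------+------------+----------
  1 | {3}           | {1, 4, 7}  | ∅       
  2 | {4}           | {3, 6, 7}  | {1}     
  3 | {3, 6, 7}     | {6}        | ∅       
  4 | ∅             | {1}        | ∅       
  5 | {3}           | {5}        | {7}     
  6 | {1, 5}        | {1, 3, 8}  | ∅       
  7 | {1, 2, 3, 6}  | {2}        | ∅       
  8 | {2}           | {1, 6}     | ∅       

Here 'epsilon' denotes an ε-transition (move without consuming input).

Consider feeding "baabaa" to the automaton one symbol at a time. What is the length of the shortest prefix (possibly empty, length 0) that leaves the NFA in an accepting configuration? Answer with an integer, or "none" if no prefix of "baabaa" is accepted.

2

Start in {1}.
Read 'b': {1} → {1, 4, 7}.
Read 'a': {1, 4, 7} → {1, 2, 3, 6}.
None of the earlier sets intersect F, but {1, 2, 3, 6} does.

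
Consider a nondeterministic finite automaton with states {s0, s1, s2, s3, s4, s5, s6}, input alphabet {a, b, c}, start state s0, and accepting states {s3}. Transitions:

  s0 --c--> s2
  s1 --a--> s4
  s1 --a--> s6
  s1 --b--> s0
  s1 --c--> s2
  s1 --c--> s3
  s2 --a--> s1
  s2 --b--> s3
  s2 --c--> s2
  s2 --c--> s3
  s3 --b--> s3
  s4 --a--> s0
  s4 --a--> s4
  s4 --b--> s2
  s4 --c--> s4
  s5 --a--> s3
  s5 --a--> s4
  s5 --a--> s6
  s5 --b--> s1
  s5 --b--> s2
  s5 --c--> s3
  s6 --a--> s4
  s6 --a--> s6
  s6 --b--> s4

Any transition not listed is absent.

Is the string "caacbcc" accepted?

Yes

Start in {s0}.
Read 'c': {s0} → {s2}.
Read 'a': {s2} → {s1}.
Read 'a': {s1} → {s4, s6}.
Read 'c': {s4, s6} → {s4}.
Read 'b': {s4} → {s2}.
Read 'c': {s2} → {s2, s3}.
Read 'c': {s2, s3} → {s2, s3}.
The final set {s2, s3} contains the accepting state s3.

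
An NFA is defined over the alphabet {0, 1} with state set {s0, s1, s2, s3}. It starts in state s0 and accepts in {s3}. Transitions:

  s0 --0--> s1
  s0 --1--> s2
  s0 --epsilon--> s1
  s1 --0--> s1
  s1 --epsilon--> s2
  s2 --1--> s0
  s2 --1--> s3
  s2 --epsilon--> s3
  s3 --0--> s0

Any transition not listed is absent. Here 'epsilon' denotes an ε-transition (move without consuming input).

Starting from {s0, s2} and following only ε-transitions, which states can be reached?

Begin with {s0, s2}.
ε-move s0 → s1; add s1.
ε-move s2 → s3; add s3.

{s0, s1, s2, s3}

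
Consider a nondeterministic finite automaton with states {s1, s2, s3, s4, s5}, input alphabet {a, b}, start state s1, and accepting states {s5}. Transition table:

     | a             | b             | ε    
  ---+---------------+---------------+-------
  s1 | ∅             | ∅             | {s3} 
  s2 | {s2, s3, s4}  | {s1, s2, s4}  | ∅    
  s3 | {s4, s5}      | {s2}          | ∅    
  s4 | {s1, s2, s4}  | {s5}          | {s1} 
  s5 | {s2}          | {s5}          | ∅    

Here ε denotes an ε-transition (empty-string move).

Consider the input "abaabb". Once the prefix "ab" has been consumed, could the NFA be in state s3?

No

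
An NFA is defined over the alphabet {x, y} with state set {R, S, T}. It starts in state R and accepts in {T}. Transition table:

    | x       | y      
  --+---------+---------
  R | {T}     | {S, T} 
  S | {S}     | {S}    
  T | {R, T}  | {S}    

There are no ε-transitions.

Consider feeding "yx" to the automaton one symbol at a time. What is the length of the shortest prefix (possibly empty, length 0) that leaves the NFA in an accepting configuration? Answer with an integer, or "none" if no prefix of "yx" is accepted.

Start in {R}.
Read 'y': R→{S, T}; now {S, T}.
None of the earlier sets intersect F, but {S, T} does.

1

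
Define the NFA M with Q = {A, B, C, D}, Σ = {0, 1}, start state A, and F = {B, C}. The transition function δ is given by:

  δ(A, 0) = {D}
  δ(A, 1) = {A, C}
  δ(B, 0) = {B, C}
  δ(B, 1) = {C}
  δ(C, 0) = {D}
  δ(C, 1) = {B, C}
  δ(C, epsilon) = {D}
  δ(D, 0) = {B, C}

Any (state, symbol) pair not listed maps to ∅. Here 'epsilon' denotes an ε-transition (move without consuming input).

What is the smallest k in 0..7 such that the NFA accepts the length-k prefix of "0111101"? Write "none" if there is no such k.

none

Start in {A}.
Read '0': {A} → {D}.
Read '1': {D} → ∅.
The set is empty and remains empty for the remaining 5 symbols.
No reachable set along the way intersects F.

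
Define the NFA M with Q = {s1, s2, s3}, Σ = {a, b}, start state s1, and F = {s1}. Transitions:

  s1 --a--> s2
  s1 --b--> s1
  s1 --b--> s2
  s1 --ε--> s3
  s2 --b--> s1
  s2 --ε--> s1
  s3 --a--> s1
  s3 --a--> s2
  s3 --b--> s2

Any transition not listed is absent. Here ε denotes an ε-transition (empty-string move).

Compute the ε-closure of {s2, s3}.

{s1, s2, s3}

Begin with {s2, s3}.
ε-move s2 → s1; add s1.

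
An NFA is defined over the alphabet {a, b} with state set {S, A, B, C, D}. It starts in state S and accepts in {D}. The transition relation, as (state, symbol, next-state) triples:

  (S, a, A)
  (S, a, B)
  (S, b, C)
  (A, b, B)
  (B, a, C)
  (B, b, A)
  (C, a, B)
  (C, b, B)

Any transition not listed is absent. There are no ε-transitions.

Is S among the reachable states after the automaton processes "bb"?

No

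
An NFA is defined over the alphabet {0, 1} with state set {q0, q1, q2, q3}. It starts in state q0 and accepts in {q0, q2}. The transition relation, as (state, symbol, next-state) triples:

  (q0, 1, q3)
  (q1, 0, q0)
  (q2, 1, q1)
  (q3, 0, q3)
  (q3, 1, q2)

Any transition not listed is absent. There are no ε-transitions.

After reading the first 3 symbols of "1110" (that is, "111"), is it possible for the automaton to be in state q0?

Start in {q0}.
Read '1': {q0} → {q3}.
Read '1': {q3} → {q2}.
Read '1': {q2} → {q1}.
State q0 is not in {q1}.

No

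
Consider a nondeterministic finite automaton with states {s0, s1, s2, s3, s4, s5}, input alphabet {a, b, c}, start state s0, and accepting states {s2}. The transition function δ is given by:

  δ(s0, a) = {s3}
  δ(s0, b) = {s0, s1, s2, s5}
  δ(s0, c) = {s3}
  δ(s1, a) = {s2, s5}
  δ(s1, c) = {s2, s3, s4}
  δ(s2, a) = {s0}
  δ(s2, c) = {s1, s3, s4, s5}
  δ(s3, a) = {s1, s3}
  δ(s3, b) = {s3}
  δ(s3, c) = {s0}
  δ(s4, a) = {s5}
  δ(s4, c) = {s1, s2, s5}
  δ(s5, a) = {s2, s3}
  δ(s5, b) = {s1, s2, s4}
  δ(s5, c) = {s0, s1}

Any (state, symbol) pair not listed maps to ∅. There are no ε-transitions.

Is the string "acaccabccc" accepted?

No

Start in {s0}.
Read 'a': {s0} → {s3}.
Read 'c': {s3} → {s0}.
Read 'a': {s0} → {s3}.
Read 'c': {s3} → {s0}.
Read 'c': {s0} → {s3}.
Read 'a': {s3} → {s1, s3}.
Read 'b': {s1, s3} → {s3}.
Read 'c': {s3} → {s0}.
Read 'c': {s0} → {s3}.
Read 'c': {s3} → {s0}.
The final set {s0} contains no accepting state.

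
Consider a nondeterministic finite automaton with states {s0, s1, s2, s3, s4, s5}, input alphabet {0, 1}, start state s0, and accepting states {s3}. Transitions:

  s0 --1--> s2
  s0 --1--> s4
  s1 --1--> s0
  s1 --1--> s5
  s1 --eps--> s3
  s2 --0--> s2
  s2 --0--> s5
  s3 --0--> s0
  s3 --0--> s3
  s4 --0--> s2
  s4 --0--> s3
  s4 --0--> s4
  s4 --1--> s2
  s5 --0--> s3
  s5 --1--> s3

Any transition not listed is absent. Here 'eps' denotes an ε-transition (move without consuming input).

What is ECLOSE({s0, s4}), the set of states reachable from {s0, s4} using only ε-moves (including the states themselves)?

{s0, s4}

Begin with {s0, s4}.
No ε-moves leave this set, so the closure equals the set itself.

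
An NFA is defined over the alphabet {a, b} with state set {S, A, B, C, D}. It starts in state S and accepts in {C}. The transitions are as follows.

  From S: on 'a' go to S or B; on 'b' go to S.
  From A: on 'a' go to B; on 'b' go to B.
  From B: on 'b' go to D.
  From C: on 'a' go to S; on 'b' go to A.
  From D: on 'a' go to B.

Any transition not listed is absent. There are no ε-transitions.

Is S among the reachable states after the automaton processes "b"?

Start in {S}.
Read 'b': S→{S}; now {S}.
State S is in {S}.

Yes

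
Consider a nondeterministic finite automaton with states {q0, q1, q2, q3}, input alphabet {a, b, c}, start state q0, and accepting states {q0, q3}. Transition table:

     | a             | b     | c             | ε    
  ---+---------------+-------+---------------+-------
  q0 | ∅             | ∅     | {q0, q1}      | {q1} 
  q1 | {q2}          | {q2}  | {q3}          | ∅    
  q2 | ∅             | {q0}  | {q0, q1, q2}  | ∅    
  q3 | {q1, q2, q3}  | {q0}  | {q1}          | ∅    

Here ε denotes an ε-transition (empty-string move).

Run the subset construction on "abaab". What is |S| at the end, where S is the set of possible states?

Start: ε-closure({q0}) = {q0, q1}.
Read 'a': q0→∅, q1→{q2}; now {q2}.
Read 'b': q2→{q0}; union {q0}; ε-closure = {q0, q1}.
Read 'a': q0→∅, q1→{q2}; now {q2}.
Read 'a': q2→∅; now ∅.
The set is empty and remains empty for the remaining 1 symbol.
That set has 0 states.

0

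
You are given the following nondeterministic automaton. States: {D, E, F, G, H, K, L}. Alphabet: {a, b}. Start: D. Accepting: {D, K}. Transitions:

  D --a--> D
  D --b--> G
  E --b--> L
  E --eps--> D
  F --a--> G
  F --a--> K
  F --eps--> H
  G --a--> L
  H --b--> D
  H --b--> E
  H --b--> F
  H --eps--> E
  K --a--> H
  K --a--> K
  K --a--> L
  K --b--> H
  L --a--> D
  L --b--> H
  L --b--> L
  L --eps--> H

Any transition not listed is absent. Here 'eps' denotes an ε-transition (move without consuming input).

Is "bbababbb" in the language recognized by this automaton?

Start in {D}.
Read 'b': {D} → {G}.
Read 'b': {G} → ∅.
The set is empty and remains empty for the remaining 6 symbols.
The final set ∅ contains no accepting state.

No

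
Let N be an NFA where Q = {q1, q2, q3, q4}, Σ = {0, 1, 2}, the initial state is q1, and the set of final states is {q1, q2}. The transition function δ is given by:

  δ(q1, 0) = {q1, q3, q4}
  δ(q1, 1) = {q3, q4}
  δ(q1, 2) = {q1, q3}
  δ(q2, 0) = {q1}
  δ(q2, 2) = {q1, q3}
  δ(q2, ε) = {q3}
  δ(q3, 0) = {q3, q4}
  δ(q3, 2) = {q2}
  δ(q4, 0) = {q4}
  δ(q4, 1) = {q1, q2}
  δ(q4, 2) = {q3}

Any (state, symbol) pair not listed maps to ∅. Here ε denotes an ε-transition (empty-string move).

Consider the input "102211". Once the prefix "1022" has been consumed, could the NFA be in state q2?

Yes

Start in {q1}.
Read '1': {q1} → {q3, q4}.
Read '0': {q3, q4} → {q3, q4}.
Read '2': {q3, q4} → {q2, q3}.
Read '2': {q2, q3} → {q1, q2, q3}.
State q2 is in {q1, q2, q3}.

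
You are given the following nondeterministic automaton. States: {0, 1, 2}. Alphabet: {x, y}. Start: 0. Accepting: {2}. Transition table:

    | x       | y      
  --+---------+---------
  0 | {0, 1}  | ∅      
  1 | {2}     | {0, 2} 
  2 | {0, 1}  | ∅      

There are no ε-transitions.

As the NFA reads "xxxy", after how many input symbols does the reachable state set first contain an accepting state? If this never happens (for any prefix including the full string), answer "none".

2

Start in {0}.
Read 'x': {0} → {0, 1}.
Read 'x': {0, 1} → {0, 1, 2}.
None of the earlier sets intersect F, but {0, 1, 2} does.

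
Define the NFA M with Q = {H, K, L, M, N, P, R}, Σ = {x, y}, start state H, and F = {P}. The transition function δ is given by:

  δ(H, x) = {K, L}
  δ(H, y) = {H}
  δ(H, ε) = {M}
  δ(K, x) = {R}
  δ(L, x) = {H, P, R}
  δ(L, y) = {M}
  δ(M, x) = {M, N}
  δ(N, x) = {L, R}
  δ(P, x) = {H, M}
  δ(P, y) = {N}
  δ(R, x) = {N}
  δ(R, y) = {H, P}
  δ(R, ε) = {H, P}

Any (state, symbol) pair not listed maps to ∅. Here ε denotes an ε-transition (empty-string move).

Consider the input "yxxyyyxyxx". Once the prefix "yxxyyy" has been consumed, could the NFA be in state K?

Start: ε-closure({H}) = {H, M}.
Read 'y': H→{H}, M→∅; union {H}; ε-closure = {H, M}.
Read 'x': H→{K, L}, M→{M, N}; now {K, L, M, N}.
Read 'x': K→{R}, L→{H, P, R}, M→{M, N}, N→{L, R}; now {H, L, M, N, P, R}.
Read 'y': H→{H}, L→{M}, M→∅, N→∅, P→{N}, R→{H, P}; now {H, M, N, P}.
Read 'y': H→{H}, M→∅, N→∅, P→{N}; union {H, N}; ε-closure = {H, M, N}.
Read 'y': H→{H}, M→∅, N→∅; union {H}; ε-closure = {H, M}.
State K is not in {H, M}.

No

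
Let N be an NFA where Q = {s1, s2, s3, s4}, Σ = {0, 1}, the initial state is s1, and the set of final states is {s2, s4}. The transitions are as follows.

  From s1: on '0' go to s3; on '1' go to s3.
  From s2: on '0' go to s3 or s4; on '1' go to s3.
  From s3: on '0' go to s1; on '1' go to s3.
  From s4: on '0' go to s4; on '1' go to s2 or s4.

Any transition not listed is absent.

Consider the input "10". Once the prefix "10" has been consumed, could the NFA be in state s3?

Start in {s1}.
Read '1': s1→{s3}; now {s3}.
Read '0': s3→{s1}; now {s1}.
State s3 is not in {s1}.

No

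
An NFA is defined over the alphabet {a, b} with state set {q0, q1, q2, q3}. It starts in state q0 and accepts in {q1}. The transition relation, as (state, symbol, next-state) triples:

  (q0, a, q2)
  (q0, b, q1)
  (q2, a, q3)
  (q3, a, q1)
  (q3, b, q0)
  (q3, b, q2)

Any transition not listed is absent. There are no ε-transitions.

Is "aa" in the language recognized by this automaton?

No

Start in {q0}.
Read 'a': q0→{q2}; now {q2}.
Read 'a': q2→{q3}; now {q3}.
The final set {q3} contains no accepting state.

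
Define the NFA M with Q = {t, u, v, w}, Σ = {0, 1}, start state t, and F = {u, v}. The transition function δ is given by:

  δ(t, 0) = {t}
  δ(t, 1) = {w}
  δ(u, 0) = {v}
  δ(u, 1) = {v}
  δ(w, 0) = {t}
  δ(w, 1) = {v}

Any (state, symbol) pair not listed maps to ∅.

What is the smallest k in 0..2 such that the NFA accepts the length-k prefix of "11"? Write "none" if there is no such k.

2

Start in {t}.
Read '1': t→{w}; now {w}.
Read '1': w→{v}; now {v}.
None of the earlier sets intersect F, but {v} does.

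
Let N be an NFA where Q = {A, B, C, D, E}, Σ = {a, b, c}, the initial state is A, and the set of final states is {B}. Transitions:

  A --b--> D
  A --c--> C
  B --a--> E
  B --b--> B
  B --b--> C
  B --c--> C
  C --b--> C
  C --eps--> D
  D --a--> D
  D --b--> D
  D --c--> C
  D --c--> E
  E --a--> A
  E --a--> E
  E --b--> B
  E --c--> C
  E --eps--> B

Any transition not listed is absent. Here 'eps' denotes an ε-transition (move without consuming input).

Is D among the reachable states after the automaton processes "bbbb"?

Yes

Start in {A}.
Read 'b': {A} → {D}.
Read 'b': {D} → {D}.
Read 'b': {D} → {D}.
Read 'b': {D} → {D}.
State D is in {D}.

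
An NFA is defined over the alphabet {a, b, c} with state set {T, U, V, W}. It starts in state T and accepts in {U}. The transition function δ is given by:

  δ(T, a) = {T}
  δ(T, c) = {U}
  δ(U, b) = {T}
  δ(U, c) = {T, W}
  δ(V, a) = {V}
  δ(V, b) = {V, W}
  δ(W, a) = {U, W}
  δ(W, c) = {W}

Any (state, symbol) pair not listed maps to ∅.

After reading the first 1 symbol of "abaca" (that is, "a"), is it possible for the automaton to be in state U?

Start in {T}.
Read 'a': {T} → {T}.
State U is not in {T}.

No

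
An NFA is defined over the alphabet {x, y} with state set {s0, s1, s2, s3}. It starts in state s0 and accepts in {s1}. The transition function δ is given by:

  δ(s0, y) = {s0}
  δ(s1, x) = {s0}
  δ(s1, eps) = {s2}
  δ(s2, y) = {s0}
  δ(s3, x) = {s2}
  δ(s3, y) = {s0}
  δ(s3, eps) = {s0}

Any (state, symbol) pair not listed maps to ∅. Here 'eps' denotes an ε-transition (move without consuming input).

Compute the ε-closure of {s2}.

{s2}

Begin with {s2}.
No ε-moves leave this set, so the closure equals the set itself.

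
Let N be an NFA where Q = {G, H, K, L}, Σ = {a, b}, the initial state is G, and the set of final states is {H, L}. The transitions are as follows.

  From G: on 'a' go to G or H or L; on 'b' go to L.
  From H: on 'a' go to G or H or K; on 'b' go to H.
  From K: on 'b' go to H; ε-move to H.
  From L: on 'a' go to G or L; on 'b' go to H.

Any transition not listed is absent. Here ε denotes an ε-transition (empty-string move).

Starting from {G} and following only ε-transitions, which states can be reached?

{G}

Begin with {G}.
No ε-moves leave this set, so the closure equals the set itself.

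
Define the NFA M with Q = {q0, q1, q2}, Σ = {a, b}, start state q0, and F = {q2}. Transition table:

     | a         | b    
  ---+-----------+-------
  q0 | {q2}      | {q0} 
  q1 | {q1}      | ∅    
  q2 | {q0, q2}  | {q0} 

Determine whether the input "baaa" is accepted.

Start in {q0}.
Read 'b': {q0} → {q0}.
Read 'a': {q0} → {q2}.
Read 'a': {q2} → {q0, q2}.
Read 'a': {q0, q2} → {q0, q2}.
The final set {q0, q2} contains the accepting state q2.

Yes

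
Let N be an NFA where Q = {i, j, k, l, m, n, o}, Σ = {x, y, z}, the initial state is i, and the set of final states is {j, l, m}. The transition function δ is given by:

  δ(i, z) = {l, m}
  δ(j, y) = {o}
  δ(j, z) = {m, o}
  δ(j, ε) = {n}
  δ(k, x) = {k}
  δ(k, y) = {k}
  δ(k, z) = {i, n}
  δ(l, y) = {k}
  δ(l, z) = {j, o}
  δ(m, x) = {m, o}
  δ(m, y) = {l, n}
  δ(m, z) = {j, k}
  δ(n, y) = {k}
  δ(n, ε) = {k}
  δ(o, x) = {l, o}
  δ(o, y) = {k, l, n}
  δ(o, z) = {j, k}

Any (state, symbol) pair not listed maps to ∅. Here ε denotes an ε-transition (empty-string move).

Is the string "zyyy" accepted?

Start in {i}.
Read 'z': i→{l, m}; now {l, m}.
Read 'y': l→{k}, m→{l, n}; now {k, l, n}.
Read 'y': k→{k}, l→{k}, n→{k}; now {k}.
Read 'y': k→{k}; now {k}.
The final set {k} contains no accepting state.

No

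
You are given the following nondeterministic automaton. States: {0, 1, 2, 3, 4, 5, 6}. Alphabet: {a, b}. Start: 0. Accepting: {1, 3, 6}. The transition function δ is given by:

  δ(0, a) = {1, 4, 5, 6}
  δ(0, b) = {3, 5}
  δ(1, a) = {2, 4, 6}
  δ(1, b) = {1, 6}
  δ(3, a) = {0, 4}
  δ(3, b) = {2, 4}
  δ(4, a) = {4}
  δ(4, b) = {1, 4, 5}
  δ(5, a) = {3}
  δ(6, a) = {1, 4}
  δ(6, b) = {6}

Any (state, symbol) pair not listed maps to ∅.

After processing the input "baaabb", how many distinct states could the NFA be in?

Start in {0}.
Read 'b': {0} → {3, 5}.
Read 'a': {3, 5} → {0, 3, 4}.
Read 'a': {0, 3, 4} → {0, 1, 4, 5, 6}.
Read 'a': {0, 1, 4, 5, 6} → {1, 2, 3, 4, 5, 6}.
Read 'b': {1, 2, 3, 4, 5, 6} → {1, 2, 4, 5, 6}.
Read 'b': {1, 2, 4, 5, 6} → {1, 4, 5, 6}.
That set has 4 states.

4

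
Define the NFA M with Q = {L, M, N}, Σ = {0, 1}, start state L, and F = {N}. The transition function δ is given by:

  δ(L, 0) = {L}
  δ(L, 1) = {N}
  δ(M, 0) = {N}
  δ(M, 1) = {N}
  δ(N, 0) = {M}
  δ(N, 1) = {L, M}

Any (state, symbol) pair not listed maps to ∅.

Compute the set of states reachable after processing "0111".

Start in {L}.
Read '0': L→{L}; now {L}.
Read '1': L→{N}; now {N}.
Read '1': N→{L, M}; now {L, M}.
Read '1': L→{N}, M→{N}; now {N}.

{N}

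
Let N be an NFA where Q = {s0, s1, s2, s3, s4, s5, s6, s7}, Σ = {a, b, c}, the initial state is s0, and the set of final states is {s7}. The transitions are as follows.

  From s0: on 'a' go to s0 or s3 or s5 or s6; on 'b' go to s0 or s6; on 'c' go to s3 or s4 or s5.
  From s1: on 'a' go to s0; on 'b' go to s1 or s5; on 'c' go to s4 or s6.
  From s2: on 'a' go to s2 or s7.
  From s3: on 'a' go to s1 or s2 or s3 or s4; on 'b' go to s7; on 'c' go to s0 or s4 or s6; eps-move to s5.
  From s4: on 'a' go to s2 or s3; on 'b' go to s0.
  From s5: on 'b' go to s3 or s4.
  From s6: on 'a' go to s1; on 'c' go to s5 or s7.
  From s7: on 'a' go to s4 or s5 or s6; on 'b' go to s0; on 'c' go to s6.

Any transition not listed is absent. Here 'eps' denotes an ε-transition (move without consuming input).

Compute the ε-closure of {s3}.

Begin with {s3}.
ε-move s3 → s5; add s5.

{s3, s5}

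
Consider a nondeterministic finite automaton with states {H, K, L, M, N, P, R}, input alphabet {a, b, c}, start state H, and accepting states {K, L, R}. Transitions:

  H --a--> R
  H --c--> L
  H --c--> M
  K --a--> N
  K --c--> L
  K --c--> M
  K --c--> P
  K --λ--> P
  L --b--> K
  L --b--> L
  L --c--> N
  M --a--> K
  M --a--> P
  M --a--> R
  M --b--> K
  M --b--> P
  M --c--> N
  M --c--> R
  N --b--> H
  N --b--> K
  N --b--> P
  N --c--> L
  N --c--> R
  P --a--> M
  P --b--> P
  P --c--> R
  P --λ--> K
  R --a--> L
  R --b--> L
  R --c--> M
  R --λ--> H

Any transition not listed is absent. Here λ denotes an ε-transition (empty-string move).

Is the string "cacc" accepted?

Yes

Start in {H}.
Read 'c': {H} → {L, M}.
Read 'a': {L, M} → {H, K, P, R}.
Read 'c': {H, K, P, R} → {H, K, L, M, P, R}.
Read 'c': {H, K, L, M, P, R} → {H, K, L, M, N, P, R}.
The final set {H, K, L, M, N, P, R} contains the accepting states K, L, R.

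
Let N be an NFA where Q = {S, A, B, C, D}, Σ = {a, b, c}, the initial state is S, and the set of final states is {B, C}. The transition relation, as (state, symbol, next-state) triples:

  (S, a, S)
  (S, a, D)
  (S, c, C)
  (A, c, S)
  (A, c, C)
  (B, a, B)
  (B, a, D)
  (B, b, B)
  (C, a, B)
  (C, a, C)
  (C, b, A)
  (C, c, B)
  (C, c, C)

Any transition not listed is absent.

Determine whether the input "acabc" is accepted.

Start in {S}.
Read 'a': S→{S, D}; now {S, D}.
Read 'c': S→{C}, D→∅; now {C}.
Read 'a': C→{B, C}; now {B, C}.
Read 'b': B→{B}, C→{A}; now {A, B}.
Read 'c': A→{S, C}, B→∅; now {S, C}.
The final set {S, C} contains the accepting state C.

Yes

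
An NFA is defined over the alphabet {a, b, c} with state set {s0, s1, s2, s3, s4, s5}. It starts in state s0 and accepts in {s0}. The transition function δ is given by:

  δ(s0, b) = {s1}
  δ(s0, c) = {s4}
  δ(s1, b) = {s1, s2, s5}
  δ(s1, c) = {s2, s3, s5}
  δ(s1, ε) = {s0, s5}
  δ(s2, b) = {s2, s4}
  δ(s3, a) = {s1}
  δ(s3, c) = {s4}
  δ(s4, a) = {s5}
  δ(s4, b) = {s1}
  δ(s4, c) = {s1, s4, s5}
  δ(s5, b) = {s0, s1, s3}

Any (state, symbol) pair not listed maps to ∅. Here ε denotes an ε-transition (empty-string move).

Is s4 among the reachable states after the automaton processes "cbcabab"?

No

Start in {s0}.
Read 'c': s0→{s4}; now {s4}.
Read 'b': s4→{s1}; union {s1}; ε-closure = {s0, s1, s5}.
Read 'c': s0→{s4}, s1→{s2, s3, s5}, s5→∅; now {s2, s3, s4, s5}.
Read 'a': s2→∅, s3→{s1}, s4→{s5}, s5→∅; union {s1, s5}; ε-closure = {s0, s1, s5}.
Read 'b': s0→{s1}, s1→{s1, s2, s5}, s5→{s0, s1, s3}; now {s0, s1, s2, s3, s5}.
Read 'a': s0→∅, s1→∅, s2→∅, s3→{s1}, s5→∅; union {s1}; ε-closure = {s0, s1, s5}.
Read 'b': s0→{s1}, s1→{s1, s2, s5}, s5→{s0, s1, s3}; now {s0, s1, s2, s3, s5}.
State s4 is not in {s0, s1, s2, s3, s5}.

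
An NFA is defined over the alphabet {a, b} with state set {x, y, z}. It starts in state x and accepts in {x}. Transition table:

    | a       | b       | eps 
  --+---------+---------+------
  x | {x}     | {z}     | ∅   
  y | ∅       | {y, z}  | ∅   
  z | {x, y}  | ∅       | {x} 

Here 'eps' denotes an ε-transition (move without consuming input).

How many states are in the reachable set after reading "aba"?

2

Start in {x}.
Read 'a': {x} → {x}.
Read 'b': {x} → {x, z}.
Read 'a': {x, z} → {x, y}.
That set has 2 states.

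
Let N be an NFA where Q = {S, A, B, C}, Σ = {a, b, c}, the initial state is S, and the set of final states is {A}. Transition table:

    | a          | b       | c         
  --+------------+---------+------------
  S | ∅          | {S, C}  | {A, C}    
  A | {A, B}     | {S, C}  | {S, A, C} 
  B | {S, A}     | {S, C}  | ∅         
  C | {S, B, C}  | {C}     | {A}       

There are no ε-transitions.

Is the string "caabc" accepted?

Yes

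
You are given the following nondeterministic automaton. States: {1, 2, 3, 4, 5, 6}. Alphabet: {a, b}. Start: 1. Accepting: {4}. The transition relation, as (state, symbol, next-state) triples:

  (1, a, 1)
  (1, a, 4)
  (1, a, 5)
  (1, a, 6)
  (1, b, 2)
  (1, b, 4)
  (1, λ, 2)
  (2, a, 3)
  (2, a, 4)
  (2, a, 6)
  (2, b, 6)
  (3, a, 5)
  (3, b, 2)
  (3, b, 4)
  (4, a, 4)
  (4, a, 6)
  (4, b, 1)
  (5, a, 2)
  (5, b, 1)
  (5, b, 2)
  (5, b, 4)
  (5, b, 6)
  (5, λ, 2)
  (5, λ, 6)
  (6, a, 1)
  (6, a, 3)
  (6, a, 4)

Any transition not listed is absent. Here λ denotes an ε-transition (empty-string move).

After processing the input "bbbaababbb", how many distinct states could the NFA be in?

4

Start: ε-closure({1}) = {1, 2}.
Read 'b': 1→{2, 4}, 2→{6}; now {2, 4, 6}.
Read 'b': 2→{6}, 4→{1}, 6→∅; union {1, 6}; ε-closure = {1, 2, 6}.
Read 'b': 1→{2, 4}, 2→{6}, 6→∅; now {2, 4, 6}.
Read 'a': 2→{3, 4, 6}, 4→{4, 6}, 6→{1, 3, 4}; union {1, 3, 4, 6}; ε-closure = {1, 2, 3, 4, 6}.
Read 'a': 1→{1, 4, 5, 6}, 2→{3, 4, 6}, 3→{5}, 4→{4, 6}, 6→{1, 3, 4}; union {1, 3, 4, 5, 6}; ε-closure = {1, 2, 3, 4, 5, 6}.
Read 'b': 1→{2, 4}, 2→{6}, 3→{2, 4}, 4→{1}, 5→{1, 2, 4, 6}, 6→∅; now {1, 2, 4, 6}.
Read 'a': 1→{1, 4, 5, 6}, 2→{3, 4, 6}, 4→{4, 6}, 6→{1, 3, 4}; union {1, 3, 4, 5, 6}; ε-closure = {1, 2, 3, 4, 5, 6}.
Read 'b': 1→{2, 4}, 2→{6}, 3→{2, 4}, 4→{1}, 5→{1, 2, 4, 6}, 6→∅; now {1, 2, 4, 6}.
Read 'b': 1→{2, 4}, 2→{6}, 4→{1}, 6→∅; now {1, 2, 4, 6}.
Read 'b': 1→{2, 4}, 2→{6}, 4→{1}, 6→∅; now {1, 2, 4, 6}.
That set has 4 states.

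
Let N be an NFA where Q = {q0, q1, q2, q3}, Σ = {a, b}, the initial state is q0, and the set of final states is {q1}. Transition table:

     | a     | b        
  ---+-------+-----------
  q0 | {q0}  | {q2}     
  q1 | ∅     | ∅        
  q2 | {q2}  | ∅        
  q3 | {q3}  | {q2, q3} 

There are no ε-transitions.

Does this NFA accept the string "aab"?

No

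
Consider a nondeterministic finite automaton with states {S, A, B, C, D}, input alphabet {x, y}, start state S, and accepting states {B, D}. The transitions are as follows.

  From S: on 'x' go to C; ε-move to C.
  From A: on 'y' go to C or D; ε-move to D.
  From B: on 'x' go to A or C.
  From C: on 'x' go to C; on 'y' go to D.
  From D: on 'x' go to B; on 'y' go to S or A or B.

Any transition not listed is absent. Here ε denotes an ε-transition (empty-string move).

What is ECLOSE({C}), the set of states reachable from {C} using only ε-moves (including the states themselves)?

Begin with {C}.
No ε-moves leave this set, so the closure equals the set itself.

{C}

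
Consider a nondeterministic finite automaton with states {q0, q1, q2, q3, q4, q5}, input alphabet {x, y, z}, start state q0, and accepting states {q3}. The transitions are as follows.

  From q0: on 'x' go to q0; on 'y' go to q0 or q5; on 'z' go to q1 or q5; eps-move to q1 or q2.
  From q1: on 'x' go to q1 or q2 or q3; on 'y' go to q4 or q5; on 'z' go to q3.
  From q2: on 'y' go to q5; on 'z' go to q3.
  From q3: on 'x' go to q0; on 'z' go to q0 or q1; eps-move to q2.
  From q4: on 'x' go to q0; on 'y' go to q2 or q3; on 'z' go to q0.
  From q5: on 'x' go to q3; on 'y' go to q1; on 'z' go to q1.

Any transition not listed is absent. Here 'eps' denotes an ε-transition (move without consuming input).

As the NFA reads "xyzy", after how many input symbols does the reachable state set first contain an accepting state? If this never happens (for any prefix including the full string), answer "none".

Start: ε-closure({q0}) = {q0, q1, q2}.
Read 'x': q0→{q0}, q1→{q1, q2, q3}, q2→∅; now {q0, q1, q2, q3}.
None of the earlier sets intersect F, but {q0, q1, q2, q3} does.

1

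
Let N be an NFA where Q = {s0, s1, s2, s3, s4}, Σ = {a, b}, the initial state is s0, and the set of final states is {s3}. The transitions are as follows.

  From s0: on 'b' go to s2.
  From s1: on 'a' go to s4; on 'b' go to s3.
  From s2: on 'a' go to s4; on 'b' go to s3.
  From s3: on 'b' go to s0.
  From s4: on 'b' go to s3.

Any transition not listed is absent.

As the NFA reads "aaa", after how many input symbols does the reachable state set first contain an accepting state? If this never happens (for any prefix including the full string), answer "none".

Start in {s0}.
Read 'a': s0→∅; now ∅.
The set is empty and remains empty for the remaining 2 symbols.
No reachable set along the way intersects F.

none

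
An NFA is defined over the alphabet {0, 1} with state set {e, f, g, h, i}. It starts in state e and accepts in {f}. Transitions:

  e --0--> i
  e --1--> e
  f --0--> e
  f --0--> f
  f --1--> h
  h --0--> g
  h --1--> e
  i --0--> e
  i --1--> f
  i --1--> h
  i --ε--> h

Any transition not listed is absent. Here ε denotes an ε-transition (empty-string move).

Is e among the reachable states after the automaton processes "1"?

Yes

Start in {e}.
Read '1': e→{e}; now {e}.
State e is in {e}.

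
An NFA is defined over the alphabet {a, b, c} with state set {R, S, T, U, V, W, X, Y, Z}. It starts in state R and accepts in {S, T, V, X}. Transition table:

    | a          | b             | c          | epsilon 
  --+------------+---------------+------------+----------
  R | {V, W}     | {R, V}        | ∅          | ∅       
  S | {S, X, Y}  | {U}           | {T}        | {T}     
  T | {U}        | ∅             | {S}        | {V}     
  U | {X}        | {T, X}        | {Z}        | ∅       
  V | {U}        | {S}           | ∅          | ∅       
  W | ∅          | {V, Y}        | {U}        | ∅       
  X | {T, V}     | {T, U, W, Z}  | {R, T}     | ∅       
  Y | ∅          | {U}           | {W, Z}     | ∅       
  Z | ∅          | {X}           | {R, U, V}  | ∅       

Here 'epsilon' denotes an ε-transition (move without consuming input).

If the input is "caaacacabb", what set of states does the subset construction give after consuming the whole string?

∅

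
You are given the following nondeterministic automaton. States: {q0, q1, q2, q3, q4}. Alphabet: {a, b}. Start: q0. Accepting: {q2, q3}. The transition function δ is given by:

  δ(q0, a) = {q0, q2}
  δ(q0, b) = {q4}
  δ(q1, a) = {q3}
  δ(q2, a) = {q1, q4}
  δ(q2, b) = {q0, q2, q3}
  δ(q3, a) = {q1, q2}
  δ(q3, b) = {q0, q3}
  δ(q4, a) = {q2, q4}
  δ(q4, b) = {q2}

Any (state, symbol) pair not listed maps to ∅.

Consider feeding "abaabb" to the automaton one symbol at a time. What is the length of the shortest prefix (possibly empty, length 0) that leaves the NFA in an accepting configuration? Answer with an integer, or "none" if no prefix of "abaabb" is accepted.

1

Start in {q0}.
Read 'a': q0→{q0, q2}; now {q0, q2}.
None of the earlier sets intersect F, but {q0, q2} does.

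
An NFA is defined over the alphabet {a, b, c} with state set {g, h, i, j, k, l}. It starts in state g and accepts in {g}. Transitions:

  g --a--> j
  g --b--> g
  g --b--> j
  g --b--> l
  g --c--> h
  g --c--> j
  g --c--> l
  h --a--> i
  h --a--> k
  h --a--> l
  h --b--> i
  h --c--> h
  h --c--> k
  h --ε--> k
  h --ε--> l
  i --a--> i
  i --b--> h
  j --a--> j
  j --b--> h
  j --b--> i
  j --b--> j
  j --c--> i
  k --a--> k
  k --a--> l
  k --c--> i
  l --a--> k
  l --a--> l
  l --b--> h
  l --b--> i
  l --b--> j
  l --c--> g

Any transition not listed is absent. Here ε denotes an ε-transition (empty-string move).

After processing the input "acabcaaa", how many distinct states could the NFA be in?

4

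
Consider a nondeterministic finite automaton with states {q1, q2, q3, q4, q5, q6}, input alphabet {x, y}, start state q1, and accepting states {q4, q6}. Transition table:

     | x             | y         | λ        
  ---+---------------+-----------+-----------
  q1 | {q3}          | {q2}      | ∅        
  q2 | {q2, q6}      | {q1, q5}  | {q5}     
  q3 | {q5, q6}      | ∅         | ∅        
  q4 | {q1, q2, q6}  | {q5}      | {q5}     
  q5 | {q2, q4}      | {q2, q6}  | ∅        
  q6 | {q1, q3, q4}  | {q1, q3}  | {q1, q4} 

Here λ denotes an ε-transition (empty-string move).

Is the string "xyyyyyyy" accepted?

No

Start in {q1}.
Read 'x': q1→{q3}; now {q3}.
Read 'y': q3→∅; now ∅.
The set is empty and remains empty for the remaining 6 symbols.
The final set ∅ contains no accepting state.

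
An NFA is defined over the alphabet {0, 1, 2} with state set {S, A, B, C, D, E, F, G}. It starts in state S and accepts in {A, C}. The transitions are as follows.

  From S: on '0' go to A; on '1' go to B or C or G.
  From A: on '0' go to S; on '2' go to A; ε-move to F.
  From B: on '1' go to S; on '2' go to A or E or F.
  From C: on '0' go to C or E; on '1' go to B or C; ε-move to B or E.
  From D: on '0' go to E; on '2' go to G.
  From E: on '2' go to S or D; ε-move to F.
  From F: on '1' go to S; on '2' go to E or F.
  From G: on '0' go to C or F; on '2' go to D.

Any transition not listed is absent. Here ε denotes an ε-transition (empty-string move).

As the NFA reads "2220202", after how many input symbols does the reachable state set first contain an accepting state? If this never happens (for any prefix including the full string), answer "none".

none

Start in {S}.
Read '2': S→∅; now ∅.
The set is empty and remains empty for the remaining 6 symbols.
No reachable set along the way intersects F.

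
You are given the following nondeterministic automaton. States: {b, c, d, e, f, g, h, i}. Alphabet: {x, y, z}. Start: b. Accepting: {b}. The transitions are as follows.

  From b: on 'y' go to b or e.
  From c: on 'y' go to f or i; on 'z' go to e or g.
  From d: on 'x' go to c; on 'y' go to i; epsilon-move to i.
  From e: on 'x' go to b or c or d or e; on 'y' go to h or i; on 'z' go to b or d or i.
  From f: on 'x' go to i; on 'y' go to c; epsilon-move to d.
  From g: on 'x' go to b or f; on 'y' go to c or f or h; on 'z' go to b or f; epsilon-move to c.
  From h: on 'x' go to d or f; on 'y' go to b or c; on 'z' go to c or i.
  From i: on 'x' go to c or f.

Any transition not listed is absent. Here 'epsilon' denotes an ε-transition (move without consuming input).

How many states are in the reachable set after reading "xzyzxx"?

0

Start in {b}.
Read 'x': b→∅; now ∅.
The set is empty and remains empty for the remaining 5 symbols.
That set has 0 states.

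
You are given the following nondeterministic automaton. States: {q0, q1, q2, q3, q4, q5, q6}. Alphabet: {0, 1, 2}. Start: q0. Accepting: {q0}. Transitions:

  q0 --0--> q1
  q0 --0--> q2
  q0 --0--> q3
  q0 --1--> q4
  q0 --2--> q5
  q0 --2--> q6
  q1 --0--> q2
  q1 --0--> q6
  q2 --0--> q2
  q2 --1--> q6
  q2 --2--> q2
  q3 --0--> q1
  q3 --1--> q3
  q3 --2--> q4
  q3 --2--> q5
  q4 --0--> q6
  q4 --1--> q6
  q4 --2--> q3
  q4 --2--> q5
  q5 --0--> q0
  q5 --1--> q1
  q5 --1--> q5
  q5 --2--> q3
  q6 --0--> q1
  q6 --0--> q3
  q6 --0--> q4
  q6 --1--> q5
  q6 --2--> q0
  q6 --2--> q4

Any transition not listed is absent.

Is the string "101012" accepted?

Start in {q0}.
Read '1': q0→{q4}; now {q4}.
Read '0': q4→{q6}; now {q6}.
Read '1': q6→{q5}; now {q5}.
Read '0': q5→{q0}; now {q0}.
Read '1': q0→{q4}; now {q4}.
Read '2': q4→{q3, q5}; now {q3, q5}.
The final set {q3, q5} contains no accepting state.

No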